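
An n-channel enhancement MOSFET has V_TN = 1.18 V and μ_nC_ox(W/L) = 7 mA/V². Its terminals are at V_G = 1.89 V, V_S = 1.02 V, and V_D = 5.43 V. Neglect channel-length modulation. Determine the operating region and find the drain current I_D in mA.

Cutoff; I_D = 0 mA

V_GS = V_G − V_S = 1.89 − 1.02 = 0.87 V; V_DS = V_D − V_S = 5.43 − 1.02 = 4.41 V.
V_GS = 0.87 V < V_TN = 1.18 V, so the transistor is in cutoff.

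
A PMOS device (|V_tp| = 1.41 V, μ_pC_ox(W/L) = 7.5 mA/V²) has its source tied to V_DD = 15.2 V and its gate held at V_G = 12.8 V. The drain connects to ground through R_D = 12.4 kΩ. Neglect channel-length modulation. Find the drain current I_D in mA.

I_D = 1.21 mA

V_SG = V_DD − V_G = 15.2 − 12.8 = 2.4 V, so V_ov = 2.4 − 1.41 = 0.99 V.
Assume saturation: I_D = ½ k_p V_ov² = 0.5 × 7.5 × 0.99² = 3.68 mA, giving V_SD = V_DD − I_D R_D = 15.2 − 3.68 × 12.4 = -30.4 V.
But -30.4 V < V_ov = 0.99 V, so the device is actually in triode.
In triode I_D = k_p[V_ov V_SD − ½ V_SD²] and I_D = (V_DD − V_SD)/R_D. Equating: 46.5 V_SD² − 93.07 V_SD + 15.2 = 0, giving V_SD = 0.179 V (the root below V_ov).
I_D = (15.2 − 0.179) / 12.4 = 1.21 mA.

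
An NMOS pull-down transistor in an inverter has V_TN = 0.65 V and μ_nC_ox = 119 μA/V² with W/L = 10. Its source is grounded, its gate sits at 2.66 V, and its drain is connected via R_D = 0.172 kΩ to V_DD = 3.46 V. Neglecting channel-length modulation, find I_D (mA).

V_GS = V_G = 2.66 V, so V_ov = 2.66 − 0.65 = 2.01 V.
k_n = μ_nC_ox · (W/L) = 1.19 mA/V².
Assume saturation: I_D = ½ k_n V_ov² = 0.5 × 1.19 × 2.01² = 2.4 mA, giving V_DS = V_DD − I_D R_D = 3.46 − 2.4 × 0.172 = 3.05 V.
V_DS = 3.05 V ≥ V_ov = 2.01 V, confirming saturation.

I_D = 2.40 mA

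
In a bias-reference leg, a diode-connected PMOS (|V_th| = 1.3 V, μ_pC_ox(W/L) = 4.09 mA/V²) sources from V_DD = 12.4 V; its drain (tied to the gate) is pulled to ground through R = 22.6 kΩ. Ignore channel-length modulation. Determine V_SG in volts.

V_SG = 1.78 V

With gate tied to drain, V_SG = V_SD ≥ V_SG − |V_th|, so the device is in saturation.
KCL at the drain: ½ k_p (V_SG − |V_th|)² = (V_DD − V_SG)/R.
Let x = V_SG − 1.3. Then 46.2 x² + x − 11.1 = 0, giving x = 0.479 V (positive root), so V_SG = 1.78 V.
I_D = (V_DD − V_SG)/R = (12.4 − 1.78) / 22.6 = 0.47 mA.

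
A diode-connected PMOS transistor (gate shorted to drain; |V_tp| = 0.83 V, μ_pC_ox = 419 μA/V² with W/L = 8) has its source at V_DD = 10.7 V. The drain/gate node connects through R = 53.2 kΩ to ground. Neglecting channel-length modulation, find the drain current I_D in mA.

With gate tied to drain, V_SG = V_SD ≥ V_SG − |V_tp|, so the device is in saturation.
k_p = μ_pC_ox · (W/L) = 3.352 mA/V².
KCL at the drain: ½ k_p (V_SG − |V_tp|)² = (V_DD − V_SG)/R.
Let x = V_SG − 0.83. Then 89.2 x² + x − 9.87 = 0, giving x = 0.327 V (positive root), so V_SG = 1.16 V.
I_D = (V_DD − V_SG)/R = (10.7 − 1.16) / 53.2 = 0.179 mA.

I_D = 0.179 mA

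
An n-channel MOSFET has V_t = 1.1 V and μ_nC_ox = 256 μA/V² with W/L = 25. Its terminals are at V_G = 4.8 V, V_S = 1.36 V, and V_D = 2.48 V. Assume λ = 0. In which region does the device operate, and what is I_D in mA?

Triode; I_D = 12.8 mA

V_GS = V_G − V_S = 4.8 − 1.36 = 3.44 V; V_DS = V_D − V_S = 2.48 − 1.36 = 1.12 V.
k_n = μ_nC_ox · (W/L) = 6.4 mA/V².
V_ov = V_GS − V_t = 3.44 − 1.1 = 2.34 V.
Since V_DS = 1.12 V < V_ov = 2.34 V, the device is in the triode region.
I_D = k_n [V_ov · V_DS − ½ V_DS²] = 6.4 × [2.34 × 1.12 − 0.5 × 1.12²] = 12.8 mA.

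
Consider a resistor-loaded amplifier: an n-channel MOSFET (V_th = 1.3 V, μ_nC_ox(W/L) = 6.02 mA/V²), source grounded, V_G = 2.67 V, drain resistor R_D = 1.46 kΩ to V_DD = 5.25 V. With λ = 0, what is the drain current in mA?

I_D = 3.27 mA

V_GS = V_G = 2.67 V, so V_ov = 2.67 − 1.3 = 1.37 V.
Assume saturation: I_D = ½ k_n V_ov² = 0.5 × 6.02 × 1.37² = 5.65 mA, giving V_DS = V_DD − I_D R_D = 5.25 − 5.65 × 1.46 = -3 V.
But -3 V < V_ov = 1.37 V, so the device is actually in triode.
In triode I_D = k_n[V_ov V_DS − ½ V_DS²] and I_D = (V_DD − V_DS)/R_D. Equating: 4.39 V_DS² − 13.04 V_DS + 5.25 = 0, giving V_DS = 0.48 V (the root below V_ov).
I_D = (5.25 − 0.48) / 1.46 = 3.27 mA.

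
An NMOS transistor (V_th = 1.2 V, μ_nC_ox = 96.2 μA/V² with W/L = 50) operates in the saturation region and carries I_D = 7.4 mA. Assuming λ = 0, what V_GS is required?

V_GS = 2.95 V

k_n = μ_nC_ox · (W/L) = 4.81 mA/V².
In saturation I_D = ½ k_n (V_GS − V_th)², so V_GS − V_th = √(2 I_D / k_n) = √(2 × 7.4 / 4.81) = 1.75 V.
V_GS = 1.2 + 1.75 = 2.95 V.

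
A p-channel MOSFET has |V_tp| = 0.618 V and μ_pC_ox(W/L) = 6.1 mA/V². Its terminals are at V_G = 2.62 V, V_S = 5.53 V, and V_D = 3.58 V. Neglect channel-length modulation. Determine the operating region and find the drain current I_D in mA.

Triode; I_D = 15.7 mA

V_SG = V_S − V_G = 5.53 − 2.62 = 2.91 V; V_SD = V_S − V_D = 5.53 − 3.58 = 1.95 V.
V_ov = V_SG − |V_tp| = 2.91 − 0.618 = 2.29 V.
Since V_SD = 1.95 V < V_ov = 2.29 V, the device is in the triode region.
I_D = k_p [V_ov · V_SD − ½ V_SD²] = 6.1 × [2.29 × 1.95 − 0.5 × 1.95²] = 15.7 mA.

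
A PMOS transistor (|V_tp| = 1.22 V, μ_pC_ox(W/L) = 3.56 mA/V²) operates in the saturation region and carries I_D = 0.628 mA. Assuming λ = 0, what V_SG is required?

V_SG = 1.81 V

In saturation I_D = ½ k_p (V_SG − |V_tp|)², so V_SG − |V_tp| = √(2 I_D / k_p) = √(2 × 0.628 / 3.56) = 0.594 V.
V_SG = 1.22 + 0.594 = 1.81 V.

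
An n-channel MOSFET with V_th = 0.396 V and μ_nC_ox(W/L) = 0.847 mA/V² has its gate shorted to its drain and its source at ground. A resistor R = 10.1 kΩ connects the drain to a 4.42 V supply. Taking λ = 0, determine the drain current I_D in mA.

With gate tied to drain, V_GS = V_DS ≥ V_GS − V_th, so the device is in saturation.
KCL at the drain: ½ k_n (V_GS − V_th)² = (V_DD − V_GS)/R.
Let x = V_GS − 0.396. Then 4.28 x² + x − 4.024 = 0, giving x = 0.86 V (positive root), so V_GS = 1.26 V.
I_D = (V_DD − V_GS)/R = (4.42 − 1.26) / 10.1 = 0.313 mA.

I_D = 0.313 mA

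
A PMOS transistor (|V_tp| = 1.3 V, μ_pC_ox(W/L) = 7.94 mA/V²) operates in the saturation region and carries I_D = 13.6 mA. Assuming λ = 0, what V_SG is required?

V_SG = 3.15 V

In saturation I_D = ½ k_p (V_SG − |V_tp|)², so V_SG − |V_tp| = √(2 I_D / k_p) = √(2 × 13.6 / 7.94) = 1.85 V.
V_SG = 1.3 + 1.85 = 3.15 V.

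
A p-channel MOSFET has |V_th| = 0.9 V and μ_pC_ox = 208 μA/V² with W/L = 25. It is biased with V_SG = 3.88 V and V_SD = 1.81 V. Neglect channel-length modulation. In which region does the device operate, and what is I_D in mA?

k_p = μ_pC_ox · (W/L) = 5.2 mA/V².
V_ov = V_SG − |V_th| = 3.88 − 0.9 = 2.98 V.
Since V_SD = 1.81 V < V_ov = 2.98 V, the device is in the triode region.
I_D = k_p [V_ov · V_SD − ½ V_SD²] = 5.2 × [2.98 × 1.81 − 0.5 × 1.81²] = 19.5 mA.

Triode; I_D = 19.5 mA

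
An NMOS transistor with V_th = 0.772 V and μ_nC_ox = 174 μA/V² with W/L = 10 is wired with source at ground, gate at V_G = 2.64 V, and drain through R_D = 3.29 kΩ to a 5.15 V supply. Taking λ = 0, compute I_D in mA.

I_D = 1.41 mA

V_GS = V_G = 2.64 V, so V_ov = 2.64 − 0.772 = 1.87 V.
k_n = μ_nC_ox · (W/L) = 1.74 mA/V².
Assume saturation: I_D = ½ k_n V_ov² = 0.5 × 1.74 × 1.87² = 3.04 mA, giving V_DS = V_DD − I_D R_D = 5.15 − 3.04 × 3.29 = -4.84 V.
But -4.84 V < V_ov = 1.87 V, so the device is actually in triode.
In triode I_D = k_n[V_ov V_DS − ½ V_DS²] and I_D = (V_DD − V_DS)/R_D. Equating: 2.86 V_DS² − 11.69 V_DS + 5.15 = 0, giving V_DS = 0.502 V (the root below V_ov).
I_D = (5.15 − 0.502) / 3.29 = 1.41 mA.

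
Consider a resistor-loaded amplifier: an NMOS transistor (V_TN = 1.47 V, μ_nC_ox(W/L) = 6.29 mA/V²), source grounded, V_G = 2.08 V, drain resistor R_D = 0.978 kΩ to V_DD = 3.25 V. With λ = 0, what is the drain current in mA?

V_GS = V_G = 2.08 V, so V_ov = 2.08 − 1.47 = 0.61 V.
Assume saturation: I_D = ½ k_n V_ov² = 0.5 × 6.29 × 0.61² = 1.17 mA, giving V_DS = V_DD − I_D R_D = 3.25 − 1.17 × 0.978 = 2.11 V.
V_DS = 2.11 V ≥ V_ov = 0.61 V, confirming saturation.

I_D = 1.17 mA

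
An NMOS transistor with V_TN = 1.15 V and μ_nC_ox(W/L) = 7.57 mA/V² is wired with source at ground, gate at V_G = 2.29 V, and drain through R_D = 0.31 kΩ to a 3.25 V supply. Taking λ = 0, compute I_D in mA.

I_D = 4.92 mA

V_GS = V_G = 2.29 V, so V_ov = 2.29 − 1.15 = 1.14 V.
Assume saturation: I_D = ½ k_n V_ov² = 0.5 × 7.57 × 1.14² = 4.92 mA, giving V_DS = V_DD − I_D R_D = 3.25 − 4.92 × 0.31 = 1.73 V.
V_DS = 1.73 V ≥ V_ov = 1.14 V, confirming saturation.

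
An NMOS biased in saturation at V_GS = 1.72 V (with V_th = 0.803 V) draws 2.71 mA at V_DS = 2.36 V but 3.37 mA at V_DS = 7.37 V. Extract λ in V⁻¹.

λ = 0.0549 V⁻¹

With V_GS fixed, I_D ∝ (1 + λ V_DS) in saturation, so I_D2/I_D1 = (1 + λ V_DS2)/(1 + λ V_DS1).
3.37/2.71 = 1.244 = (1 + 7.37 λ)/(1 + 2.36 λ).
Solving: λ (I_D1 V_DS2 − I_D2 V_DS1) = I_D2 − I_D1, so λ = (3.37 − 2.71) / (2.71 × 7.37 − 3.37 × 2.36) = 0.66 / 12 = 0.0549 V⁻¹.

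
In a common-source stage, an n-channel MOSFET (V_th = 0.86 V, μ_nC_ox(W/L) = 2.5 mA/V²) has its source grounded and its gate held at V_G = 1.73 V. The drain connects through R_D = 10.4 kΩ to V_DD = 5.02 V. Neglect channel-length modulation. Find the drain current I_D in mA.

I_D = 0.459 mA

V_GS = V_G = 1.73 V, so V_ov = 1.73 − 0.86 = 0.87 V.
Assume saturation: I_D = ½ k_n V_ov² = 0.5 × 2.5 × 0.87² = 0.946 mA, giving V_DS = V_DD − I_D R_D = 5.02 − 0.946 × 10.4 = -4.82 V.
But -4.82 V < V_ov = 0.87 V, so the device is actually in triode.
In triode I_D = k_n[V_ov V_DS − ½ V_DS²] and I_D = (V_DD − V_DS)/R_D. Equating: 13 V_DS² − 23.62 V_DS + 5.02 = 0, giving V_DS = 0.246 V (the root below V_ov).
I_D = (5.02 − 0.246) / 10.4 = 0.459 mA.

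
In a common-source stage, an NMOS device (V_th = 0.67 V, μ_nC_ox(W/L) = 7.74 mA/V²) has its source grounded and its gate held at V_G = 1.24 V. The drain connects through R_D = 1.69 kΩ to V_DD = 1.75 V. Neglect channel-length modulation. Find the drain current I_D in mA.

V_GS = V_G = 1.24 V, so V_ov = 1.24 − 0.67 = 0.57 V.
Assume saturation: I_D = ½ k_n V_ov² = 0.5 × 7.74 × 0.57² = 1.26 mA, giving V_DS = V_DD − I_D R_D = 1.75 − 1.26 × 1.69 = -0.375 V.
But -0.375 V < V_ov = 0.57 V, so the device is actually in triode.
In triode I_D = k_n[V_ov V_DS − ½ V_DS²] and I_D = (V_DD − V_DS)/R_D. Equating: 6.54 V_DS² − 8.456 V_DS + 1.75 = 0, giving V_DS = 0.259 V (the root below V_ov).
I_D = (1.75 − 0.259) / 1.69 = 0.882 mA.

I_D = 0.882 mA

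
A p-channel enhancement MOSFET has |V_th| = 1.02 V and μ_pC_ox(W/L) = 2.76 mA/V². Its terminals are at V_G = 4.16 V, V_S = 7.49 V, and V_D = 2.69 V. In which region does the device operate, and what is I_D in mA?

Saturation; I_D = 7.36 mA

V_SG = V_S − V_G = 7.49 − 4.16 = 3.33 V; V_SD = V_S − V_D = 7.49 − 2.69 = 4.8 V.
V_ov = V_SG − |V_th| = 3.33 − 1.02 = 2.31 V.
Since V_SD = 4.8 V ≥ V_ov = 2.31 V, the device is in saturation.
I_D = ½ k_p V_ov² = 0.5 × 2.76 × 2.31² = 7.36 mA.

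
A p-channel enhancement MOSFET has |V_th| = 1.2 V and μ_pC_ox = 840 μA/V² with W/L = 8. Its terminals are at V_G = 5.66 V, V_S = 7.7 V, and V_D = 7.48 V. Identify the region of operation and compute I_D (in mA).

Triode; I_D = 1.08 mA

V_SG = V_S − V_G = 7.7 − 5.66 = 2.04 V; V_SD = V_S − V_D = 7.7 − 7.48 = 0.22 V.
k_p = μ_pC_ox · (W/L) = 6.72 mA/V².
V_ov = V_SG − |V_th| = 2.04 − 1.2 = 0.84 V.
Since V_SD = 0.22 V < V_ov = 0.84 V, the device is in the triode region.
I_D = k_p [V_ov · V_SD − ½ V_SD²] = 6.72 × [0.84 × 0.22 − 0.5 × 0.22²] = 1.08 mA.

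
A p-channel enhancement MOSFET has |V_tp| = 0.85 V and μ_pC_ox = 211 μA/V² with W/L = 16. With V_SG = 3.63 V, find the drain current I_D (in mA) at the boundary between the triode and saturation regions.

I_D = 13.0 mA

At the boundary V_SD = V_ov = V_SG − |V_tp| = 3.63 − 0.85 = 2.78 V.
k_p = μ_pC_ox · (W/L) = 3.376 mA/V².
I_D = ½ k_p V_ov² = 0.5 × 3.376 × 2.78² = 13 mA.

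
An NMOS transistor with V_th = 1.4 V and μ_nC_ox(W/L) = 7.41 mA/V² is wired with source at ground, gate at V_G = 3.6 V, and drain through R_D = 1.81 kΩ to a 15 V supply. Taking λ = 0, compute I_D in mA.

V_GS = V_G = 3.6 V, so V_ov = 3.6 − 1.4 = 2.2 V.
Assume saturation: I_D = ½ k_n V_ov² = 0.5 × 7.41 × 2.2² = 17.9 mA, giving V_DS = V_DD − I_D R_D = 15 − 17.9 × 1.81 = -17.5 V.
But -17.5 V < V_ov = 2.2 V, so the device is actually in triode.
In triode I_D = k_n[V_ov V_DS − ½ V_DS²] and I_D = (V_DD − V_DS)/R_D. Equating: 6.71 V_DS² − 30.51 V_DS + 15 = 0, giving V_DS = 0.561 V (the root below V_ov).
I_D = (15 − 0.561) / 1.81 = 7.98 mA.

I_D = 7.98 mA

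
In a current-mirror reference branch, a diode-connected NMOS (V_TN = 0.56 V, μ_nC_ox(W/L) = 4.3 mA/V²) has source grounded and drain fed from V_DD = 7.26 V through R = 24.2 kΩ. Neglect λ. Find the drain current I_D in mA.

I_D = 0.262 mA

With gate tied to drain, V_GS = V_DS ≥ V_GS − V_TN, so the device is in saturation.
KCL at the drain: ½ k_n (V_GS − V_TN)² = (V_DD − V_GS)/R.
Let x = V_GS − 0.56. Then 52 x² + x − 6.7 = 0, giving x = 0.349 V (positive root), so V_GS = 0.909 V.
I_D = (V_DD − V_GS)/R = (7.26 − 0.909) / 24.2 = 0.262 mA.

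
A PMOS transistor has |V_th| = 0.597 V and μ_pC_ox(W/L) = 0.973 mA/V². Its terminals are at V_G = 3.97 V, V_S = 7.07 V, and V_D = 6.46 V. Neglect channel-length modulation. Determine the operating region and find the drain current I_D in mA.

V_SG = V_S − V_G = 7.07 − 3.97 = 3.1 V; V_SD = V_S − V_D = 7.07 − 6.46 = 0.61 V.
V_ov = V_SG − |V_th| = 3.1 − 0.597 = 2.5 V.
Since V_SD = 0.61 V < V_ov = 2.5 V, the device is in the triode region.
I_D = k_p [V_ov · V_SD − ½ V_SD²] = 0.973 × [2.5 × 0.61 − 0.5 × 0.61²] = 1.3 mA.

Triode; I_D = 1.30 mA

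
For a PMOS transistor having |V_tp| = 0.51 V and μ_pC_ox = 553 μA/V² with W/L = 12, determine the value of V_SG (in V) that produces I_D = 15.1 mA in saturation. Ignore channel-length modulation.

k_p = μ_pC_ox · (W/L) = 6.636 mA/V².
In saturation I_D = ½ k_p (V_SG − |V_tp|)², so V_SG − |V_tp| = √(2 I_D / k_p) = √(2 × 15.1 / 6.636) = 2.13 V.
V_SG = 0.51 + 2.13 = 2.64 V.

V_SG = 2.64 V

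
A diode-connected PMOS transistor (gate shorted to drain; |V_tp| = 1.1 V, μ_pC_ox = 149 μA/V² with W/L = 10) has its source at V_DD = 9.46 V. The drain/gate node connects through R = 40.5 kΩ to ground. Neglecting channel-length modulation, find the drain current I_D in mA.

I_D = 0.194 mA

With gate tied to drain, V_SG = V_SD ≥ V_SG − |V_tp|, so the device is in saturation.
k_p = μ_pC_ox · (W/L) = 1.49 mA/V².
KCL at the drain: ½ k_p (V_SG − |V_tp|)² = (V_DD − V_SG)/R.
Let x = V_SG − 1.1. Then 30.2 x² + x − 8.36 = 0, giving x = 0.51 V (positive root), so V_SG = 1.61 V.
I_D = (V_DD − V_SG)/R = (9.46 − 1.61) / 40.5 = 0.194 mA.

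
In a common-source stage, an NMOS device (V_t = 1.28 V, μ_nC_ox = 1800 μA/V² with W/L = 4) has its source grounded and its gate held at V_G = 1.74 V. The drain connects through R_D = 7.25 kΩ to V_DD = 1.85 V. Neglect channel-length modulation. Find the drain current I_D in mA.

I_D = 0.244 mA

V_GS = V_G = 1.74 V, so V_ov = 1.74 − 1.28 = 0.46 V.
k_n = μ_nC_ox · (W/L) = 7.2 mA/V².
Assume saturation: I_D = ½ k_n V_ov² = 0.5 × 7.2 × 0.46² = 0.762 mA, giving V_DS = V_DD − I_D R_D = 1.85 − 0.762 × 7.25 = -3.67 V.
But -3.67 V < V_ov = 0.46 V, so the device is actually in triode.
In triode I_D = k_n[V_ov V_DS − ½ V_DS²] and I_D = (V_DD − V_DS)/R_D. Equating: 26.1 V_DS² − 25.01 V_DS + 1.85 = 0, giving V_DS = 0.0808 V (the root below V_ov).
I_D = (1.85 − 0.0808) / 7.25 = 0.244 mA.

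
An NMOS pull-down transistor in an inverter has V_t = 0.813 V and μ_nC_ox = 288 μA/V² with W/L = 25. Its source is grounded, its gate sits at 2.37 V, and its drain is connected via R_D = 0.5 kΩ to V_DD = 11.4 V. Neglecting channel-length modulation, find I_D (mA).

I_D = 8.73 mA

V_GS = V_G = 2.37 V, so V_ov = 2.37 − 0.813 = 1.56 V.
k_n = μ_nC_ox · (W/L) = 7.2 mA/V².
Assume saturation: I_D = ½ k_n V_ov² = 0.5 × 7.2 × 1.56² = 8.73 mA, giving V_DS = V_DD − I_D R_D = 11.4 − 8.73 × 0.5 = 7.04 V.
V_DS = 7.04 V ≥ V_ov = 1.56 V, confirming saturation.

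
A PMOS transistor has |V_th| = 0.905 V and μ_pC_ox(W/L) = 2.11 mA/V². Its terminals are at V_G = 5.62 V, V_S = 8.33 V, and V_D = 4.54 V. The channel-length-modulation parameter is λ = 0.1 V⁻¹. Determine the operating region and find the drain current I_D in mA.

V_SG = V_S − V_G = 8.33 − 5.62 = 2.71 V; V_SD = V_S − V_D = 8.33 − 4.54 = 3.79 V.
V_ov = V_SG − |V_th| = 2.71 − 0.905 = 1.8 V.
Since V_SD = 3.79 V ≥ V_ov = 1.8 V, the device is in saturation.
I_D = ½ k_p V_ov² (1 + λ V_SD) = 0.5 × 2.11 × 1.8² × (1 + 0.1 × 3.79) = 4.74 mA.

Saturation; I_D = 4.74 mA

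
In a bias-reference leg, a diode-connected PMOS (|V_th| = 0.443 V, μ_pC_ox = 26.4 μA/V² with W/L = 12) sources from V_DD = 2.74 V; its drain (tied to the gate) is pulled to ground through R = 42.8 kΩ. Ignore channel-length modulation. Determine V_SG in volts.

With gate tied to drain, V_SG = V_SD ≥ V_SG − |V_th|, so the device is in saturation.
k_p = μ_pC_ox · (W/L) = 0.3168 mA/V².
KCL at the drain: ½ k_p (V_SG − |V_th|)² = (V_DD − V_SG)/R.
Let x = V_SG − 0.443. Then 6.78 x² + x − 2.297 = 0, giving x = 0.513 V (positive root), so V_SG = 0.956 V.
I_D = (V_DD − V_SG)/R = (2.74 − 0.956) / 42.8 = 0.0417 mA.

V_SG = 0.956 V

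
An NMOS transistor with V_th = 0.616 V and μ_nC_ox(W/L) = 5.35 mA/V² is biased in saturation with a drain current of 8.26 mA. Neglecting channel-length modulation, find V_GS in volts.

V_GS = 2.37 V

In saturation I_D = ½ k_n (V_GS − V_th)², so V_GS − V_th = √(2 I_D / k_n) = √(2 × 8.26 / 5.35) = 1.76 V.
V_GS = 0.616 + 1.76 = 2.37 V.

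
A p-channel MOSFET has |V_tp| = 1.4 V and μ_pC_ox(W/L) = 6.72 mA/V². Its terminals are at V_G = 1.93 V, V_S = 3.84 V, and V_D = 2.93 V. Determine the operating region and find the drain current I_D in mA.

Saturation; I_D = 0.874 mA

V_SG = V_S − V_G = 3.84 − 1.93 = 1.91 V; V_SD = V_S − V_D = 3.84 − 2.93 = 0.91 V.
V_ov = V_SG − |V_tp| = 1.91 − 1.4 = 0.51 V.
Since V_SD = 0.91 V ≥ V_ov = 0.51 V, the device is in saturation.
I_D = ½ k_p V_ov² = 0.5 × 6.72 × 0.51² = 0.874 mA.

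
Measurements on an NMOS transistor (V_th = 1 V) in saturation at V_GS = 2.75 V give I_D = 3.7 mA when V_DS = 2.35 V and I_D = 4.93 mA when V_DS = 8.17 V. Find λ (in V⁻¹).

λ = 0.0660 V⁻¹

With V_GS fixed, I_D ∝ (1 + λ V_DS) in saturation, so I_D2/I_D1 = (1 + λ V_DS2)/(1 + λ V_DS1).
4.93/3.7 = 1.332 = (1 + 8.17 λ)/(1 + 2.35 λ).
Solving: λ (I_D1 V_DS2 − I_D2 V_DS1) = I_D2 − I_D1, so λ = (4.93 − 3.7) / (3.7 × 8.17 − 4.93 × 2.35) = 1.23 / 18.6 = 0.066 V⁻¹.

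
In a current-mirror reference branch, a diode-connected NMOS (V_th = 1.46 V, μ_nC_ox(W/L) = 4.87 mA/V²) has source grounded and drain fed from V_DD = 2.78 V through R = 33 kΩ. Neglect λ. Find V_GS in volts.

With gate tied to drain, V_GS = V_DS ≥ V_GS − V_th, so the device is in saturation.
KCL at the drain: ½ k_n (V_GS − V_th)² = (V_DD − V_GS)/R.
Let x = V_GS − 1.46. Then 80.4 x² + x − 1.32 = 0, giving x = 0.122 V (positive root), so V_GS = 1.58 V.
I_D = (V_DD − V_GS)/R = (2.78 − 1.58) / 33 = 0.0363 mA.

V_GS = 1.58 V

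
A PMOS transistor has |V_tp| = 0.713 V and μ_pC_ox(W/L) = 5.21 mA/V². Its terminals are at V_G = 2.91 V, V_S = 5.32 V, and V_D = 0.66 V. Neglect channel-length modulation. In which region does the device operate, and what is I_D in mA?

Saturation; I_D = 7.50 mA

V_SG = V_S − V_G = 5.32 − 2.91 = 2.41 V; V_SD = V_S − V_D = 5.32 − 0.66 = 4.66 V.
V_ov = V_SG − |V_tp| = 2.41 − 0.713 = 1.7 V.
Since V_SD = 4.66 V ≥ V_ov = 1.7 V, the device is in saturation.
I_D = ½ k_p V_ov² = 0.5 × 5.21 × 1.7² = 7.5 mA.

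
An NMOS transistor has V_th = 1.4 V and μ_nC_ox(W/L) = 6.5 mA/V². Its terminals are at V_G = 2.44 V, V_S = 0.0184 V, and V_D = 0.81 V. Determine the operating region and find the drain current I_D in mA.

Triode; I_D = 3.22 mA

V_GS = V_G − V_S = 2.44 − 0.0184 = 2.42 V; V_DS = V_D − V_S = 0.81 − 0.0184 = 0.792 V.
V_ov = V_GS − V_th = 2.42 − 1.4 = 1.02 V.
Since V_DS = 0.792 V < V_ov = 1.02 V, the device is in the triode region.
I_D = k_n [V_ov · V_DS − ½ V_DS²] = 6.5 × [1.02 × 0.792 − 0.5 × 0.792²] = 3.22 mA.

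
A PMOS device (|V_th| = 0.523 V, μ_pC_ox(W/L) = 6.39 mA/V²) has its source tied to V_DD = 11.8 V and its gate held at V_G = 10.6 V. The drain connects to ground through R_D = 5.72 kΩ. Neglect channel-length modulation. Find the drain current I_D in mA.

I_D = 1.46 mA

V_SG = V_DD − V_G = 11.8 − 10.6 = 1.2 V, so V_ov = 1.2 − 0.523 = 0.677 V.
Assume saturation: I_D = ½ k_p V_ov² = 0.5 × 6.39 × 0.677² = 1.46 mA, giving V_SD = V_DD − I_D R_D = 11.8 − 1.46 × 5.72 = 3.42 V.
V_SD = 3.42 V ≥ V_ov = 0.677 V, confirming saturation.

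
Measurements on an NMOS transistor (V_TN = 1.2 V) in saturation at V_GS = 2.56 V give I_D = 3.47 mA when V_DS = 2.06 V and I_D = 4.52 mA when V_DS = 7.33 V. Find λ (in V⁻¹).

λ = 0.0651 V⁻¹

With V_GS fixed, I_D ∝ (1 + λ V_DS) in saturation, so I_D2/I_D1 = (1 + λ V_DS2)/(1 + λ V_DS1).
4.52/3.47 = 1.303 = (1 + 7.33 λ)/(1 + 2.06 λ).
Solving: λ (I_D1 V_DS2 − I_D2 V_DS1) = I_D2 − I_D1, so λ = (4.52 − 3.47) / (3.47 × 7.33 − 4.52 × 2.06) = 1.05 / 16.1 = 0.0651 V⁻¹.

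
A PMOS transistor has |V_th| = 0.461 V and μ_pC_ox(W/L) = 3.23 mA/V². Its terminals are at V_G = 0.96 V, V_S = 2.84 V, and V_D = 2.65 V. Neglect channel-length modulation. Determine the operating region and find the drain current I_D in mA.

Triode; I_D = 0.813 mA

V_SG = V_S − V_G = 2.84 − 0.96 = 1.88 V; V_SD = V_S − V_D = 2.84 − 2.65 = 0.19 V.
V_ov = V_SG − |V_th| = 1.88 − 0.461 = 1.42 V.
Since V_SD = 0.19 V < V_ov = 1.42 V, the device is in the triode region.
I_D = k_p [V_ov · V_SD − ½ V_SD²] = 3.23 × [1.42 × 0.19 − 0.5 × 0.19²] = 0.813 mA.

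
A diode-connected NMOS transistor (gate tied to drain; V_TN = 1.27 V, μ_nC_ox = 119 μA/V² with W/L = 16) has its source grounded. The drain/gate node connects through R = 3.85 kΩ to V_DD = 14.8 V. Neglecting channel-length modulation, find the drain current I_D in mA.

I_D = 3.05 mA

With gate tied to drain, V_GS = V_DS ≥ V_GS − V_TN, so the device is in saturation.
k_n = μ_nC_ox · (W/L) = 1.904 mA/V².
KCL at the drain: ½ k_n (V_GS − V_TN)² = (V_DD − V_GS)/R.
Let x = V_GS − 1.27. Then 3.67 x² + x − 13.53 = 0, giving x = 1.79 V (positive root), so V_GS = 3.06 V.
I_D = (V_DD − V_GS)/R = (14.8 − 3.06) / 3.85 = 3.05 mA.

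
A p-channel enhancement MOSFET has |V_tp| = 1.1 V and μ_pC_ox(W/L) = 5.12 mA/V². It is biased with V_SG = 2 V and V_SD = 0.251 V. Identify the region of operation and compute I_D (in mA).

Triode; I_D = 0.995 mA

V_ov = V_SG − |V_tp| = 2 − 1.1 = 0.9 V.
Since V_SD = 0.251 V < V_ov = 0.9 V, the device is in the triode region.
I_D = k_p [V_ov · V_SD − ½ V_SD²] = 5.12 × [0.9 × 0.251 − 0.5 × 0.251²] = 0.995 mA.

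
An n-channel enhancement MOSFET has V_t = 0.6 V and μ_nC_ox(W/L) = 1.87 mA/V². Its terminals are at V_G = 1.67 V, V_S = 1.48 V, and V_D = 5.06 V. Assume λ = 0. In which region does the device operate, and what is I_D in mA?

Cutoff; I_D = 0 mA

V_GS = V_G − V_S = 1.67 − 1.48 = 0.19 V; V_DS = V_D − V_S = 5.06 − 1.48 = 3.58 V.
V_GS = 0.19 V < V_t = 0.6 V, so the transistor is in cutoff.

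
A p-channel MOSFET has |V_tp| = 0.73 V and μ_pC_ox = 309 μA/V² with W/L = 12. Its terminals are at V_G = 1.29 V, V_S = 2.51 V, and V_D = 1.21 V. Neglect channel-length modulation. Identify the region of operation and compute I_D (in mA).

Saturation; I_D = 0.445 mA

V_SG = V_S − V_G = 2.51 − 1.29 = 1.22 V; V_SD = V_S − V_D = 2.51 − 1.21 = 1.3 V.
k_p = μ_pC_ox · (W/L) = 3.708 mA/V².
V_ov = V_SG − |V_tp| = 1.22 − 0.73 = 0.49 V.
Since V_SD = 1.3 V ≥ V_ov = 0.49 V, the device is in saturation.
I_D = ½ k_p V_ov² = 0.5 × 3.708 × 0.49² = 0.445 mA.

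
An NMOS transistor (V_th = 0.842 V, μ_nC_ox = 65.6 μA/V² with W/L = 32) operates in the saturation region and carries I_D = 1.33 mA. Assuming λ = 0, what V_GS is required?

k_n = μ_nC_ox · (W/L) = 2.099 mA/V².
In saturation I_D = ½ k_n (V_GS − V_th)², so V_GS − V_th = √(2 I_D / k_n) = √(2 × 1.33 / 2.099) = 1.13 V.
V_GS = 0.842 + 1.13 = 1.97 V.

V_GS = 1.97 V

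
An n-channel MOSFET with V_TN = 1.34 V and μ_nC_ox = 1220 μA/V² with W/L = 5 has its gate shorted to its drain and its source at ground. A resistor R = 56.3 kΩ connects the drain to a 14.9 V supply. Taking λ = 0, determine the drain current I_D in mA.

I_D = 0.236 mA

With gate tied to drain, V_GS = V_DS ≥ V_GS − V_TN, so the device is in saturation.
k_n = μ_nC_ox · (W/L) = 6.1 mA/V².
KCL at the drain: ½ k_n (V_GS − V_TN)² = (V_DD − V_GS)/R.
Let x = V_GS − 1.34. Then 172 x² + x − 13.56 = 0, giving x = 0.278 V (positive root), so V_GS = 1.62 V.
I_D = (V_DD − V_GS)/R = (14.9 − 1.62) / 56.3 = 0.236 mA.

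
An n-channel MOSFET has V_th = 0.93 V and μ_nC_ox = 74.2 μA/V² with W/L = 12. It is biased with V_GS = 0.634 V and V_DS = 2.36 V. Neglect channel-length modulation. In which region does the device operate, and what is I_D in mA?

V_GS = 0.634 V < V_th = 0.93 V, so the transistor is in cutoff.

Cutoff; I_D = 0 mA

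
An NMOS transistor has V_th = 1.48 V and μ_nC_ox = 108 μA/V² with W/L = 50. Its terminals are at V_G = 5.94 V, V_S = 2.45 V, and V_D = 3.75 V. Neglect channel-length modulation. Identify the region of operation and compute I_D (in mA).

Triode; I_D = 9.55 mA

V_GS = V_G − V_S = 5.94 − 2.45 = 3.49 V; V_DS = V_D − V_S = 3.75 − 2.45 = 1.3 V.
k_n = μ_nC_ox · (W/L) = 5.4 mA/V².
V_ov = V_GS − V_th = 3.49 − 1.48 = 2.01 V.
Since V_DS = 1.3 V < V_ov = 2.01 V, the device is in the triode region.
I_D = k_n [V_ov · V_DS − ½ V_DS²] = 5.4 × [2.01 × 1.3 − 0.5 × 1.3²] = 9.55 mA.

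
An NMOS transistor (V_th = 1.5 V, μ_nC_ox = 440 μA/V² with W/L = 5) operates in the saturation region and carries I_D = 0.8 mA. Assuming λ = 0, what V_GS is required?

V_GS = 2.35 V

k_n = μ_nC_ox · (W/L) = 2.2 mA/V².
In saturation I_D = ½ k_n (V_GS − V_th)², so V_GS − V_th = √(2 I_D / k_n) = √(2 × 0.8 / 2.2) = 0.853 V.
V_GS = 1.5 + 0.853 = 2.35 V.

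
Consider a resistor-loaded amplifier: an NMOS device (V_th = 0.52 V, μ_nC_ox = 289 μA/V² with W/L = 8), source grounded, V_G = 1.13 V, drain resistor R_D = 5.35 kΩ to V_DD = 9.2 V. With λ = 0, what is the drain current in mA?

V_GS = V_G = 1.13 V, so V_ov = 1.13 − 0.52 = 0.61 V.
k_n = μ_nC_ox · (W/L) = 2.312 mA/V².
Assume saturation: I_D = ½ k_n V_ov² = 0.5 × 2.312 × 0.61² = 0.43 mA, giving V_DS = V_DD − I_D R_D = 9.2 − 0.43 × 5.35 = 6.9 V.
V_DS = 6.9 V ≥ V_ov = 0.61 V, confirming saturation.

I_D = 0.430 mA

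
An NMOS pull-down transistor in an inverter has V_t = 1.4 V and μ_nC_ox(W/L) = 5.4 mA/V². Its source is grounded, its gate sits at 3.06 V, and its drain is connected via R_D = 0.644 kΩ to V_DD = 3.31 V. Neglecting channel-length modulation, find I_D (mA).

I_D = 4.25 mA

V_GS = V_G = 3.06 V, so V_ov = 3.06 − 1.4 = 1.66 V.
Assume saturation: I_D = ½ k_n V_ov² = 0.5 × 5.4 × 1.66² = 7.44 mA, giving V_DS = V_DD − I_D R_D = 3.31 − 7.44 × 0.644 = -1.48 V.
But -1.48 V < V_ov = 1.66 V, so the device is actually in triode.
In triode I_D = k_n[V_ov V_DS − ½ V_DS²] and I_D = (V_DD − V_DS)/R_D. Equating: 1.74 V_DS² − 6.773 V_DS + 3.31 = 0, giving V_DS = 0.573 V (the root below V_ov).
I_D = (3.31 − 0.573) / 0.644 = 4.25 mA.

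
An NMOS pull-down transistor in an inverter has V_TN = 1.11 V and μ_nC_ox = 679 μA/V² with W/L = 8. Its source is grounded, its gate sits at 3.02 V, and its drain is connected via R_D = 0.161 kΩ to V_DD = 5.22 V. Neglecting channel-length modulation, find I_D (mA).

I_D = 9.91 mA

V_GS = V_G = 3.02 V, so V_ov = 3.02 − 1.11 = 1.91 V.
k_n = μ_nC_ox · (W/L) = 5.432 mA/V².
Assume saturation: I_D = ½ k_n V_ov² = 0.5 × 5.432 × 1.91² = 9.91 mA, giving V_DS = V_DD − I_D R_D = 5.22 − 9.91 × 0.161 = 3.62 V.
V_DS = 3.62 V ≥ V_ov = 1.91 V, confirming saturation.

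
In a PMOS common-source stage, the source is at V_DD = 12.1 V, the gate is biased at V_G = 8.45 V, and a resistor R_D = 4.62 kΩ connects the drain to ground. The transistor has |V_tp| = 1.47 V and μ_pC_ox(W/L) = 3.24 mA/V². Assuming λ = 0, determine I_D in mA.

I_D = 2.53 mA

V_SG = V_DD − V_G = 12.1 − 8.45 = 3.65 V, so V_ov = 3.65 − 1.47 = 2.18 V.
Assume saturation: I_D = ½ k_p V_ov² = 0.5 × 3.24 × 2.18² = 7.7 mA, giving V_SD = V_DD − I_D R_D = 12.1 − 7.7 × 4.62 = -23.5 V.
But -23.5 V < V_ov = 2.18 V, so the device is actually in triode.
In triode I_D = k_p[V_ov V_SD − ½ V_SD²] and I_D = (V_DD − V_SD)/R_D. Equating: 7.48 V_SD² − 33.63 V_SD + 12.1 = 0, giving V_SD = 0.394 V (the root below V_ov).
I_D = (12.1 − 0.394) / 4.62 = 2.53 mA.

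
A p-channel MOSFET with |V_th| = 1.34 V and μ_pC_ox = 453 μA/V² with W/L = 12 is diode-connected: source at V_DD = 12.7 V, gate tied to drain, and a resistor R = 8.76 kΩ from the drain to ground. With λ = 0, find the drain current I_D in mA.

With gate tied to drain, V_SG = V_SD ≥ V_SG − |V_th|, so the device is in saturation.
k_p = μ_pC_ox · (W/L) = 5.436 mA/V².
KCL at the drain: ½ k_p (V_SG − |V_th|)² = (V_DD − V_SG)/R.
Let x = V_SG − 1.34. Then 23.8 x² + x − 11.36 = 0, giving x = 0.67 V (positive root), so V_SG = 2.01 V.
I_D = (V_DD − V_SG)/R = (12.7 − 2.01) / 8.76 = 1.22 mA.

I_D = 1.22 mA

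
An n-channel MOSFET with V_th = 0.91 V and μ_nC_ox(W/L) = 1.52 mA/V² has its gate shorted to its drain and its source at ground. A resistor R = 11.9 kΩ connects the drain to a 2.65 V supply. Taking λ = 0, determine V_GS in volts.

With gate tied to drain, V_GS = V_DS ≥ V_GS − V_th, so the device is in saturation.
KCL at the drain: ½ k_n (V_GS − V_th)² = (V_DD − V_GS)/R.
Let x = V_GS − 0.91. Then 9.04 x² + x − 1.74 = 0, giving x = 0.387 V (positive root), so V_GS = 1.3 V.
I_D = (V_DD − V_GS)/R = (2.65 − 1.3) / 11.9 = 0.114 mA.

V_GS = 1.30 V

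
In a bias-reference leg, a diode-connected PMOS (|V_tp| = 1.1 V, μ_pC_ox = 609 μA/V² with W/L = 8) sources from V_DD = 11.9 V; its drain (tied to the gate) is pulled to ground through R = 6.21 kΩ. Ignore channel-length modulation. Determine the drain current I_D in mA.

With gate tied to drain, V_SG = V_SD ≥ V_SG − |V_tp|, so the device is in saturation.
k_p = μ_pC_ox · (W/L) = 4.872 mA/V².
KCL at the drain: ½ k_p (V_SG − |V_tp|)² = (V_DD − V_SG)/R.
Let x = V_SG − 1.1. Then 15.1 x² + x − 10.8 = 0, giving x = 0.813 V (positive root), so V_SG = 1.91 V.
I_D = (V_DD − V_SG)/R = (11.9 − 1.91) / 6.21 = 1.61 mA.

I_D = 1.61 mA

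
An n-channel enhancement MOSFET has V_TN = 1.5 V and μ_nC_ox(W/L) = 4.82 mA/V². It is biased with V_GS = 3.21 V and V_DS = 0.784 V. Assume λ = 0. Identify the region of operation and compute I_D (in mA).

V_ov = V_GS − V_TN = 3.21 − 1.5 = 1.71 V.
Since V_DS = 0.784 V < V_ov = 1.71 V, the device is in the triode region.
I_D = k_n [V_ov · V_DS − ½ V_DS²] = 4.82 × [1.71 × 0.784 − 0.5 × 0.784²] = 4.98 mA.

Triode; I_D = 4.98 mA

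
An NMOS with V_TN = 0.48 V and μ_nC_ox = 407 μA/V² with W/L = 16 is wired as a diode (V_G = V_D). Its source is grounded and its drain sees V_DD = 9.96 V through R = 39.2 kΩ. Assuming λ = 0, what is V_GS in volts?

With gate tied to drain, V_GS = V_DS ≥ V_GS − V_TN, so the device is in saturation.
k_n = μ_nC_ox · (W/L) = 6.512 mA/V².
KCL at the drain: ½ k_n (V_GS − V_TN)² = (V_DD − V_GS)/R.
Let x = V_GS − 0.48. Then 128 x² + x − 9.48 = 0, giving x = 0.269 V (positive root), so V_GS = 0.749 V.
I_D = (V_DD − V_GS)/R = (9.96 − 0.749) / 39.2 = 0.235 mA.

V_GS = 0.749 V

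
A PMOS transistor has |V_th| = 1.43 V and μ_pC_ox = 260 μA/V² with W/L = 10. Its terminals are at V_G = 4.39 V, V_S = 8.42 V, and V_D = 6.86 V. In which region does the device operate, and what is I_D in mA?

Triode; I_D = 7.38 mA

V_SG = V_S − V_G = 8.42 − 4.39 = 4.03 V; V_SD = V_S − V_D = 8.42 − 6.86 = 1.56 V.
k_p = μ_pC_ox · (W/L) = 2.6 mA/V².
V_ov = V_SG − |V_th| = 4.03 − 1.43 = 2.6 V.
Since V_SD = 1.56 V < V_ov = 2.6 V, the device is in the triode region.
I_D = k_p [V_ov · V_SD − ½ V_SD²] = 2.6 × [2.6 × 1.56 − 0.5 × 1.56²] = 7.38 mA.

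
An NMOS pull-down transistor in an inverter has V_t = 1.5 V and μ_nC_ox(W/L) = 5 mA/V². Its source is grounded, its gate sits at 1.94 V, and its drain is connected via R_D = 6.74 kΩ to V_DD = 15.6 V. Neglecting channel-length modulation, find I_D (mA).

I_D = 0.484 mA

V_GS = V_G = 1.94 V, so V_ov = 1.94 − 1.5 = 0.44 V.
Assume saturation: I_D = ½ k_n V_ov² = 0.5 × 5 × 0.44² = 0.484 mA, giving V_DS = V_DD − I_D R_D = 15.6 − 0.484 × 6.74 = 12.3 V.
V_DS = 12.3 V ≥ V_ov = 0.44 V, confirming saturation.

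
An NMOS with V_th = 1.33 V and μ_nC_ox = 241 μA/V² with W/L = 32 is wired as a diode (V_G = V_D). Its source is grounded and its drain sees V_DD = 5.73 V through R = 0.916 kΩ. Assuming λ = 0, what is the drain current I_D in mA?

With gate tied to drain, V_GS = V_DS ≥ V_GS − V_th, so the device is in saturation.
k_n = μ_nC_ox · (W/L) = 7.712 mA/V².
KCL at the drain: ½ k_n (V_GS − V_th)² = (V_DD − V_GS)/R.
Let x = V_GS − 1.33. Then 3.53 x² + x − 4.4 = 0, giving x = 0.984 V (positive root), so V_GS = 2.31 V.
I_D = (V_DD − V_GS)/R = (5.73 − 2.31) / 0.916 = 3.73 mA.

I_D = 3.73 mA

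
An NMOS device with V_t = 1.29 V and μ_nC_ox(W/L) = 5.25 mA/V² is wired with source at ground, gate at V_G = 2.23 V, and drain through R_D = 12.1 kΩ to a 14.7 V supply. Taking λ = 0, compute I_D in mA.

I_D = 1.19 mA

V_GS = V_G = 2.23 V, so V_ov = 2.23 − 1.29 = 0.94 V.
Assume saturation: I_D = ½ k_n V_ov² = 0.5 × 5.25 × 0.94² = 2.32 mA, giving V_DS = V_DD − I_D R_D = 14.7 − 2.32 × 12.1 = -13.4 V.
But -13.4 V < V_ov = 0.94 V, so the device is actually in triode.
In triode I_D = k_n[V_ov V_DS − ½ V_DS²] and I_D = (V_DD − V_DS)/R_D. Equating: 31.8 V_DS² − 60.71 V_DS + 14.7 = 0, giving V_DS = 0.284 V (the root below V_ov).
I_D = (14.7 − 0.284) / 12.1 = 1.19 mA.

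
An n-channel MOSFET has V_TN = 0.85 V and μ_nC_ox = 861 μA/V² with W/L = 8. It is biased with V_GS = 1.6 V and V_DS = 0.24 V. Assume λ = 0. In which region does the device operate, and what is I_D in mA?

Triode; I_D = 1.04 mA

k_n = μ_nC_ox · (W/L) = 6.888 mA/V².
V_ov = V_GS − V_TN = 1.6 − 0.85 = 0.75 V.
Since V_DS = 0.24 V < V_ov = 0.75 V, the device is in the triode region.
I_D = k_n [V_ov · V_DS − ½ V_DS²] = 6.888 × [0.75 × 0.24 − 0.5 × 0.24²] = 1.04 mA.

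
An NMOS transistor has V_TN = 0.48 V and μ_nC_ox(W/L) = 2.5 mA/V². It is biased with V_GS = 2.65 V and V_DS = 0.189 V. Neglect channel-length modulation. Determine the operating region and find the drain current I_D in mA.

V_ov = V_GS − V_TN = 2.65 − 0.48 = 2.17 V.
Since V_DS = 0.189 V < V_ov = 2.17 V, the device is in the triode region.
I_D = k_n [V_ov · V_DS − ½ V_DS²] = 2.5 × [2.17 × 0.189 − 0.5 × 0.189²] = 0.981 mA.

Triode; I_D = 0.981 mA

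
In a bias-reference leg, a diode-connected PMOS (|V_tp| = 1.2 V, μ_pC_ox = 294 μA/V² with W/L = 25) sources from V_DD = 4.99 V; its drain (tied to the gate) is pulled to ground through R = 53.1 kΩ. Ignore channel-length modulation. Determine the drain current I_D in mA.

I_D = 0.0688 mA

With gate tied to drain, V_SG = V_SD ≥ V_SG − |V_tp|, so the device is in saturation.
k_p = μ_pC_ox · (W/L) = 7.35 mA/V².
KCL at the drain: ½ k_p (V_SG − |V_tp|)² = (V_DD − V_SG)/R.
Let x = V_SG − 1.2. Then 195 x² + x − 3.79 = 0, giving x = 0.137 V (positive root), so V_SG = 1.34 V.
I_D = (V_DD − V_SG)/R = (4.99 − 1.34) / 53.1 = 0.0688 mA.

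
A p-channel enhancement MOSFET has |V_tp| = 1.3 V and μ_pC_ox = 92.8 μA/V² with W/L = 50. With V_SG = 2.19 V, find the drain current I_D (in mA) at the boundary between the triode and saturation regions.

I_D = 1.84 mA

At the boundary V_SD = V_ov = V_SG − |V_tp| = 2.19 − 1.3 = 0.89 V.
k_p = μ_pC_ox · (W/L) = 4.64 mA/V².
I_D = ½ k_p V_ov² = 0.5 × 4.64 × 0.89² = 1.84 mA.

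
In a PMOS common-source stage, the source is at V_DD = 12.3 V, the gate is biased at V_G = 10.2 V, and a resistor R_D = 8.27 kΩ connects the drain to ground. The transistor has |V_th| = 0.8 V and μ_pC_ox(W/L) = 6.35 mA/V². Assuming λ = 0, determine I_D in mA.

I_D = 1.46 mA

V_SG = V_DD − V_G = 12.3 − 10.2 = 2.1 V, so V_ov = 2.1 − 0.8 = 1.3 V.
Assume saturation: I_D = ½ k_p V_ov² = 0.5 × 6.35 × 1.3² = 5.37 mA, giving V_SD = V_DD − I_D R_D = 12.3 − 5.37 × 8.27 = -32.1 V.
But -32.1 V < V_ov = 1.3 V, so the device is actually in triode.
In triode I_D = k_p[V_ov V_SD − ½ V_SD²] and I_D = (V_DD − V_SD)/R_D. Equating: 26.3 V_SD² − 69.27 V_SD + 12.3 = 0, giving V_SD = 0.191 V (the root below V_ov).
I_D = (12.3 − 0.191) / 8.27 = 1.46 mA.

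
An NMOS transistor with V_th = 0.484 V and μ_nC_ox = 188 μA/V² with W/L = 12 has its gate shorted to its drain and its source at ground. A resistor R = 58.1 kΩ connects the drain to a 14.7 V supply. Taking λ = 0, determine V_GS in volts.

V_GS = 0.942 V

With gate tied to drain, V_GS = V_DS ≥ V_GS − V_th, so the device is in saturation.
k_n = μ_nC_ox · (W/L) = 2.256 mA/V².
KCL at the drain: ½ k_n (V_GS − V_th)² = (V_DD − V_GS)/R.
Let x = V_GS − 0.484. Then 65.5 x² + x − 14.22 = 0, giving x = 0.458 V (positive root), so V_GS = 0.942 V.
I_D = (V_DD − V_GS)/R = (14.7 − 0.942) / 58.1 = 0.237 mA.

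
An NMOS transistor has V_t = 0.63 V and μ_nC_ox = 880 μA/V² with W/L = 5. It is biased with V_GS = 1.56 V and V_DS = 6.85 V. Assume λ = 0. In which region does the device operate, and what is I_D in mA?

Saturation; I_D = 1.90 mA

k_n = μ_nC_ox · (W/L) = 4.4 mA/V².
V_ov = V_GS − V_t = 1.56 − 0.63 = 0.93 V.
Since V_DS = 6.85 V ≥ V_ov = 0.93 V, the device is in saturation.
I_D = ½ k_n V_ov² = 0.5 × 4.4 × 0.93² = 1.9 mA.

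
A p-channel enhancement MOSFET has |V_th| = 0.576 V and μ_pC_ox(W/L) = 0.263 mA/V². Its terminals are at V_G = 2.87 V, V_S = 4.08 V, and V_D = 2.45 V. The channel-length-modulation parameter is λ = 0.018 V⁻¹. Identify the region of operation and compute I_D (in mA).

V_SG = V_S − V_G = 4.08 − 2.87 = 1.21 V; V_SD = V_S − V_D = 4.08 − 2.45 = 1.63 V.
V_ov = V_SG − |V_th| = 1.21 − 0.576 = 0.634 V.
Since V_SD = 1.63 V ≥ V_ov = 0.634 V, the device is in saturation.
I_D = ½ k_p V_ov² (1 + λ V_SD) = 0.5 × 0.263 × 0.634² × (1 + 0.018 × 1.63) = 0.0544 mA.

Saturation; I_D = 0.0544 mA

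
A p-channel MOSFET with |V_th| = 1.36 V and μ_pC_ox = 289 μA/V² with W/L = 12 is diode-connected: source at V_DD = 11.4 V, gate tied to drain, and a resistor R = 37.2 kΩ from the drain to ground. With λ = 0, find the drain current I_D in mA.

I_D = 0.259 mA

With gate tied to drain, V_SG = V_SD ≥ V_SG − |V_th|, so the device is in saturation.
k_p = μ_pC_ox · (W/L) = 3.468 mA/V².
KCL at the drain: ½ k_p (V_SG − |V_th|)² = (V_DD − V_SG)/R.
Let x = V_SG − 1.36. Then 64.5 x² + x − 10.04 = 0, giving x = 0.387 V (positive root), so V_SG = 1.75 V.
I_D = (V_DD − V_SG)/R = (11.4 − 1.75) / 37.2 = 0.259 mA.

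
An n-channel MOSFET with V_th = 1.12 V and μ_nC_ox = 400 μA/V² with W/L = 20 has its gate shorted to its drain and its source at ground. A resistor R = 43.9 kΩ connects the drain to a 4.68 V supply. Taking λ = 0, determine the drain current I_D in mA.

With gate tied to drain, V_GS = V_DS ≥ V_GS − V_th, so the device is in saturation.
k_n = μ_nC_ox · (W/L) = 8 mA/V².
KCL at the drain: ½ k_n (V_GS − V_th)² = (V_DD − V_GS)/R.
Let x = V_GS − 1.12. Then 176 x² + x − 3.56 = 0, giving x = 0.14 V (positive root), so V_GS = 1.26 V.
I_D = (V_DD − V_GS)/R = (4.68 − 1.26) / 43.9 = 0.0779 mA.

I_D = 0.0779 mA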